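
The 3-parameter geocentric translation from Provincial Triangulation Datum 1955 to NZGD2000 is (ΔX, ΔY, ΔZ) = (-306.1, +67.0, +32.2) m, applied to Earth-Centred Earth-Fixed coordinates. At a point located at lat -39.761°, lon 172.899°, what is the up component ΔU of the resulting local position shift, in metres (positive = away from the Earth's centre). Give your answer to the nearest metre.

At φ = -39.761°, λ = 172.899°: sin φ = -0.639587, cos φ = 0.768719, sin λ = 0.123619, cos λ = -0.992330.
ΔU = cos φ cos λ·ΔX + cos φ sin λ·ΔY + sin φ·ΔZ = (0.768719)(-0.992330)(-306.1) + (0.768719)(0.123619)(67.0) + (-0.639587)(32.2) = 219.27 m.

ΔU = 219 m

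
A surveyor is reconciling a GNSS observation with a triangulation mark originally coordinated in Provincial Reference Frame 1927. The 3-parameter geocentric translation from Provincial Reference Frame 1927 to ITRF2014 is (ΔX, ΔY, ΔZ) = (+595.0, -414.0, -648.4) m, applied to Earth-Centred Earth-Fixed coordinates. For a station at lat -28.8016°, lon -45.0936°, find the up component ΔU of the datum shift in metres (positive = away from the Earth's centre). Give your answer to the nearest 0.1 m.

ΔU = 937.4 m

The local up (radial) axis is (cos φ cos λ, cos φ sin λ, sin φ), giving ΔU = 368.079 + 256.947 + 312.385 = 937.41 m.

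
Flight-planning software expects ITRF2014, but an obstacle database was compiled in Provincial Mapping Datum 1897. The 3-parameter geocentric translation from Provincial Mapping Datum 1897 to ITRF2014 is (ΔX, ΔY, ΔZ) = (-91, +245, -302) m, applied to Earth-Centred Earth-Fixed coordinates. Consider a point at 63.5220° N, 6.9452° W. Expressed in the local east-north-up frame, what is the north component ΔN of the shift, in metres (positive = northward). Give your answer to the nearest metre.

At φ = 63.5220°, λ = -6.9452°: sin φ = 0.895106, cos φ = 0.445854, sin λ = -0.120920, cos λ = 0.992662.
ΔN = −sin φ cos λ·ΔX − sin φ sin λ·ΔY + cos φ·ΔZ = −(0.895106)(0.992662)(-91) − (0.895106)(-0.120920)(245) + (0.445854)(-302) = -27.27 m.

ΔN = -27 m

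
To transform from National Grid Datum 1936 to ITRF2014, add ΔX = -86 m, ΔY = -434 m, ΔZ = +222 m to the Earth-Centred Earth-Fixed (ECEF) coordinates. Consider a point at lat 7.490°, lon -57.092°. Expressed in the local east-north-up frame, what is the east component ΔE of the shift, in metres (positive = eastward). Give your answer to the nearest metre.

ΔE = -308 m

The local east axis at (φ, λ) is (−sin λ, cos λ, 0), so ΔE = −sin(-57.092°)·(-86) + cos(-57.092°)·(-434) = -307.99 m.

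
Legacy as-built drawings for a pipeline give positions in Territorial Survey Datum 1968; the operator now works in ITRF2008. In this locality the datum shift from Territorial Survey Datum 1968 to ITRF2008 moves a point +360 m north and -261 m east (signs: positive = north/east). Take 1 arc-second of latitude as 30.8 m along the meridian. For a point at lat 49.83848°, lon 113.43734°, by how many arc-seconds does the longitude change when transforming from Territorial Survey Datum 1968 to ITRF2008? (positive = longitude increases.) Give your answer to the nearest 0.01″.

At latitude 49.83848°, cos φ = 0.644945.
1″ of longitude at this latitude = 30.80 × cos φ = 19.8643 m, so Δλ = -261.0 / 19.8643 = -13.139″.

Δλ = -13.14″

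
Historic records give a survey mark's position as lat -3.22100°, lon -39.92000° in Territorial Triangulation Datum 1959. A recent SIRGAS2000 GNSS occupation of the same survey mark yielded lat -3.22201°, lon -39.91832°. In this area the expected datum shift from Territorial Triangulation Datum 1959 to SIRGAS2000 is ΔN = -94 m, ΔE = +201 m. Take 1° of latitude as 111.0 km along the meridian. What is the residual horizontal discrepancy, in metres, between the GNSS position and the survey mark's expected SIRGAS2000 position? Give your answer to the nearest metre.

23 m

Observed coordinate differences: Δφ = -0.00101°, Δλ = +0.00168°.
Converting to metres (1° lat = 111000 m, cos φ = 0.998420): observed ΔN = -112.1 m, observed ΔE = 186.2 m.
Subtracting the expected shift leaves a residual of -112.1 − (-94) = -18.1 m north and 186.2 − (201) = -14.8 m east.
Residual distance = √((-18.1)² + (-14.8)²) = 23.4 m.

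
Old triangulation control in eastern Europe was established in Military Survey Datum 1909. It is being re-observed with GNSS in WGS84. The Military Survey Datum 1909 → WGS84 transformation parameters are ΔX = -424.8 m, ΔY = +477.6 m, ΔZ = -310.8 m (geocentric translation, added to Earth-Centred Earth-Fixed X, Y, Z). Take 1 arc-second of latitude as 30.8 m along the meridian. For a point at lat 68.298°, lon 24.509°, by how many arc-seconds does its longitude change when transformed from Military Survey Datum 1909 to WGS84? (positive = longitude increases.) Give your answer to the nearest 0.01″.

sin φ = 0.929120, cos φ = 0.369779, sin λ = 0.414836, cos λ = 0.909896.
East component: ΔE = −sin λ·ΔX + cos λ·ΔY = −(0.414836)(-424.8) + (0.909896)(477.6) = 610.79 m.
1° of latitude spans 3600 × 30.80 = 110880 m; at latitude φ, 1° of longitude spans that × cos φ = 41001.1 m, so Δλ = 610.79 / 41001.1 × 3600 = 53.629″.

Δλ = 53.63″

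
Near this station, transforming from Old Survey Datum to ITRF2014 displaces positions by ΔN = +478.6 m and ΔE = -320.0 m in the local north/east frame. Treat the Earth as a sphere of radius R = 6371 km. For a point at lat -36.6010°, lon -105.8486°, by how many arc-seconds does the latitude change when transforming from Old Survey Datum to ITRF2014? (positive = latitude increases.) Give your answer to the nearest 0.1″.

Δφ = 15.5″

On a sphere of radius R, 1 rad of latitude = R, so Δφ = ΔN / R = 478.6 / 6371000 = 7.5122e-05 rad = 15.495″.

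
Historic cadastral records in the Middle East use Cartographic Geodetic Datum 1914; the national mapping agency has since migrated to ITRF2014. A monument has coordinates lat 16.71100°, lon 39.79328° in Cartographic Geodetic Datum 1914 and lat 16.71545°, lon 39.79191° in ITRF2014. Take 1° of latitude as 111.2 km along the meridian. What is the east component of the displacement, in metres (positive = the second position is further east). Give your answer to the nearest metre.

Δφ = 16.71545° − 16.71100° = +0.00445°; Δλ = 39.79191° − 39.79328° = -0.00137°.
ΔN = Δφ × 111200 = 494.8 m; ΔE = Δλ × 111200 × cos(16.71100°) = -0.00137 × 111200 × 0.957767 = -145.9 m.

ΔE = -146 m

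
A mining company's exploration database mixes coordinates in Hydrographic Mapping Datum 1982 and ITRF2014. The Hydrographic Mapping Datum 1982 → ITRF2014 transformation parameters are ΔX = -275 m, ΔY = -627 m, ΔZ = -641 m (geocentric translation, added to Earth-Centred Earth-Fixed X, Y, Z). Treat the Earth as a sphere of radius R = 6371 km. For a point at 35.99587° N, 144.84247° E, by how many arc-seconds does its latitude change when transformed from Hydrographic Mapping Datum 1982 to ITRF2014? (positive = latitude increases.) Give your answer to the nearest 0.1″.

sin φ = 0.587727, cos φ = 0.809059, sin λ = 0.575826, cos λ = -0.817572.
North component: ΔN = −sin φ cos λ·ΔX − sin φ sin λ·ΔY + cos φ·ΔZ = −(0.587727)(-0.817572)(-275) − (0.587727)(0.575826)(-627) + (0.809059)(-641) = -438.55 m.
1° of latitude spans πR/180 = 111195 m, so Δφ = -438.55 / 111195 × 3600 = -14.198″.

Δφ = -14.2″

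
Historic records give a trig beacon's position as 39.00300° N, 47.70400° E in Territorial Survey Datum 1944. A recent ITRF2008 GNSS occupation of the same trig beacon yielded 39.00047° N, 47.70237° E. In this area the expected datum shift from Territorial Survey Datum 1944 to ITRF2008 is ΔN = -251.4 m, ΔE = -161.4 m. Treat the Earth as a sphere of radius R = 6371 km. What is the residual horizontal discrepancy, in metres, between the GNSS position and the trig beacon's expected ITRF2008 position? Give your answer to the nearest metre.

Observed coordinate differences: Δφ = -0.00253°, Δλ = -0.00163°.
Converting to metres (1° lat = 111195 m, cos φ = 0.777113): observed ΔN = -281.3 m, observed ΔE = -140.8 m.
Subtracting the expected shift leaves a residual of -281.3 − (-251.4) = -29.9 m north and -140.8 − (-161.4) = 20.6 m east.
Residual distance = √((-29.9)² + 20.6²) = 36.3 m.

36 m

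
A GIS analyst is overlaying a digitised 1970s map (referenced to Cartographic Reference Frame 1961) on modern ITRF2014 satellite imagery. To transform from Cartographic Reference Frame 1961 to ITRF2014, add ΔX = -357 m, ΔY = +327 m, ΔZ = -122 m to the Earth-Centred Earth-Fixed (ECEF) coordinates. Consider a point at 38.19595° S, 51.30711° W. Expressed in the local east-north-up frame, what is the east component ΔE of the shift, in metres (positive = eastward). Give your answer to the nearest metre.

ΔE = -74 m

The local east axis at (φ, λ) is (−sin λ, cos λ, 0), so ΔE = −sin(-51.30711°)·(-357) + cos(-51.30711°)·327 = -74.22 m.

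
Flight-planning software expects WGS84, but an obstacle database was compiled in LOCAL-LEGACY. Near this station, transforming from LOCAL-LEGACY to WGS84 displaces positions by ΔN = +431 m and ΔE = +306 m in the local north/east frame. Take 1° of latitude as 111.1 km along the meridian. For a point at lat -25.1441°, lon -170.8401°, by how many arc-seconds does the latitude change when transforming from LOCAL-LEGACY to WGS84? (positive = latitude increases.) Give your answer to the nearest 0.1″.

1° of latitude = 111.1 km, so Δφ = 431.0 / 111100 = 0.0038794° = 13.966″.

Δφ = 14.0″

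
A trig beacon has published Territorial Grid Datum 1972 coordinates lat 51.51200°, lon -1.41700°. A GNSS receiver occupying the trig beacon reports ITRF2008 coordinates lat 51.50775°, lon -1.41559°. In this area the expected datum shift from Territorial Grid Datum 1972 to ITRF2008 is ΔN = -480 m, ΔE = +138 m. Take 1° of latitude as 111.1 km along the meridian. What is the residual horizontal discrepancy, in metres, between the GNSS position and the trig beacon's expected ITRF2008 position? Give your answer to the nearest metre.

41 m

Observed coordinate differences: Δφ = -0.00425°, Δλ = +0.00141°.
Converting to metres (1° lat = 111100 m, cos φ = 0.622351): observed ΔN = -472.2 m, observed ΔE = 97.5 m.
Subtracting the expected shift leaves a residual of -472.2 − (-480) = 7.8 m north and 97.5 − (138) = -40.5 m east.
Residual distance = √(7.8² + (-40.5)²) = 41.3 m.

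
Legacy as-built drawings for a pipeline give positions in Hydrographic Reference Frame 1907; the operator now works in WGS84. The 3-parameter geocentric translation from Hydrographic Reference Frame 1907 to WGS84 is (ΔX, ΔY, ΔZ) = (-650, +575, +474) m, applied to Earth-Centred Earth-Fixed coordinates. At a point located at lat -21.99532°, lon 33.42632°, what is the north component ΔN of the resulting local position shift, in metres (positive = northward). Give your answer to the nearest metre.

At φ = -21.99532°, λ = 33.42632°: sin φ = -0.374531, cos φ = 0.927214, sin λ = 0.550864, cos λ = 0.834595.
ΔN = −sin φ cos λ·ΔX − sin φ sin λ·ΔY + cos φ·ΔZ = −(-0.374531)(0.834595)(-650) − (-0.374531)(0.550864)(575) + (0.927214)(474) = 354.95 m.

ΔN = 355 m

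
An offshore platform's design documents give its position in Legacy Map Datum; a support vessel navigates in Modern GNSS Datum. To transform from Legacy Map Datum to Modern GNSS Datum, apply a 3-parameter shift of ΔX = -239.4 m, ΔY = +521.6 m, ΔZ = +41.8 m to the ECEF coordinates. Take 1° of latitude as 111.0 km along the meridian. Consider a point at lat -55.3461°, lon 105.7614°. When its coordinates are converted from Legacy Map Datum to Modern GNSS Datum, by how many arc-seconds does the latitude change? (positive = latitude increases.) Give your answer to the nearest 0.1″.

Δφ = 15.9″

sin φ = -0.822602, cos φ = 0.568618, sin λ = 0.962401, cos λ = -0.271632.
North component: ΔN = −sin φ cos λ·ΔX − sin φ sin λ·ΔY + cos φ·ΔZ = −(-0.822602)(-0.271632)(-239.4) − (-0.822602)(0.962401)(521.6) + (0.568618)(41.8) = 490.20 m.
1° of latitude spans 111000 m, so Δφ = 490.20 / 111000 × 3600 = 15.898″.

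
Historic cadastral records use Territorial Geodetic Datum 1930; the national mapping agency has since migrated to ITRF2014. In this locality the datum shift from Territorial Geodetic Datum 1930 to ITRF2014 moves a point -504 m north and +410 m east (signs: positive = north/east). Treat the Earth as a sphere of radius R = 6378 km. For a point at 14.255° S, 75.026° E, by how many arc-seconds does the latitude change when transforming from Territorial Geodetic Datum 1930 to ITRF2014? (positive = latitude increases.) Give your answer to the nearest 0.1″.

Δφ = -16.3″

On a sphere of radius R, 1 rad of latitude = R, so Δφ = ΔN / R = -504.0 / 6378000 = -7.9022e-05 rad = -16.299″.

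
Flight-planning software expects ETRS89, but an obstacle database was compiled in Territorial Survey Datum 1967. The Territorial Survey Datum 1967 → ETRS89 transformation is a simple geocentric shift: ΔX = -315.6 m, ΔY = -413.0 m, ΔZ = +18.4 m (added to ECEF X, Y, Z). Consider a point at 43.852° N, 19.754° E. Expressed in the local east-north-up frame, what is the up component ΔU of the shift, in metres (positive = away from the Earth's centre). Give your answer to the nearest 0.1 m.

The local up (radial) axis is (cos φ cos λ, cos φ sin λ, sin φ), giving ΔU = -214.196 − 100.660 + 12.747 = -302.11 m.

ΔU = -302.1 m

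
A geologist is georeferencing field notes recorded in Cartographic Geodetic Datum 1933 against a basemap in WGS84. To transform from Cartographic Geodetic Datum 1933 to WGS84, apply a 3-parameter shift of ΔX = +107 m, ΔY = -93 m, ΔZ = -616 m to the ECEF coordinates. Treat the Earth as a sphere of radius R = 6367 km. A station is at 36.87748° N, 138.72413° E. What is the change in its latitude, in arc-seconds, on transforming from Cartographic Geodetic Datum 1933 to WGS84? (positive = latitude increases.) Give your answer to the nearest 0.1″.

Δφ = -13.2″

sin φ = 0.600106, cos φ = 0.799921, sin λ = 0.659685, cos λ = -0.751542.
North component: ΔN = −sin φ cos λ·ΔX − sin φ sin λ·ΔY + cos φ·ΔZ = −(0.600106)(-0.751542)(107) − (0.600106)(0.659685)(-93) + (0.799921)(-616) = -407.68 m.
1° of latitude spans πR/180 = 111125 m, so Δφ = -407.68 / 111125 × 3600 = -13.207″.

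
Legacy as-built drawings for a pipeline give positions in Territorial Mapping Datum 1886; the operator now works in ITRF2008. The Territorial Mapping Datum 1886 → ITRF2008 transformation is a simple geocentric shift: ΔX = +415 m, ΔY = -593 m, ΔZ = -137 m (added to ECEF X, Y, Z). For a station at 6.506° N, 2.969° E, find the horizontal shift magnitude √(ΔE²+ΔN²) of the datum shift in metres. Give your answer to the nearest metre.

639 m

At φ = 6.506°, λ = 2.969°: sin φ = 0.113307, cos φ = 0.993560, sin λ = 0.051796, cos λ = 0.998658.
ΔE = −sin λ·ΔX + cos λ·ΔY = −(0.051796)·(415) + (0.998658)·(-593) = -613.70 m.
ΔN = −sin φ cos λ·ΔX − sin φ sin λ·ΔY + cos φ·ΔZ = −(0.113307)(0.998658)(415) − (0.113307)(0.051796)(-593) + (0.993560)(-137) = -179.60 m.
Horizontal magnitude = √(ΔE² + ΔN²) = √((-613.70)² + (-179.60)²) = 639.44 m.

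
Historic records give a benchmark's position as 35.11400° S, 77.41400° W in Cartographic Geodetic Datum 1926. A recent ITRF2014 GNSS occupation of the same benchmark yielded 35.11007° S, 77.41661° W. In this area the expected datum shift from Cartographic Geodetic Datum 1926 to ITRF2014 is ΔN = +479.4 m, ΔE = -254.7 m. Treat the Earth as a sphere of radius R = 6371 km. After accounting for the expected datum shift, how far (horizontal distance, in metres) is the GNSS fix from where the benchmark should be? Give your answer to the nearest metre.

Observed coordinate differences: Δφ = +0.00393°, Δλ = -0.00261°.
Converting to metres (1° lat = 111195 m, cos φ = 0.818009): observed ΔN = 437.0 m, observed ΔE = -237.4 m.
Subtracting the expected shift leaves a residual of 437.0 − (479.4) = -42.4 m north and -237.4 − (-254.7) = 17.3 m east.
Residual distance = √((-42.4)² + 17.3²) = 45.8 m.

46 m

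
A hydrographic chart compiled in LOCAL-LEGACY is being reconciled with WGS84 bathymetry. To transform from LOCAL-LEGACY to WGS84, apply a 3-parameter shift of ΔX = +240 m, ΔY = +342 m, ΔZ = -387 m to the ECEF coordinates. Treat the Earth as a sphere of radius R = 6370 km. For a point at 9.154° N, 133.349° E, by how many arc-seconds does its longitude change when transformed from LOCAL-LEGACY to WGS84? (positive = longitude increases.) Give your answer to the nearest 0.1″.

sin φ = 0.159089, cos φ = 0.987264, sin λ = 0.727186, cos λ = -0.686441.
East component: ΔE = −sin λ·ΔX + cos λ·ΔY = −(0.727186)(240) + (-0.686441)(342) = -409.29 m.
1° of latitude spans πR/180 = 111177 m; at latitude φ, 1° of longitude spans that × cos φ = 109761.6 m, so Δλ = -409.29 / 109761.6 × 3600 = -13.424″.

Δλ = -13.4″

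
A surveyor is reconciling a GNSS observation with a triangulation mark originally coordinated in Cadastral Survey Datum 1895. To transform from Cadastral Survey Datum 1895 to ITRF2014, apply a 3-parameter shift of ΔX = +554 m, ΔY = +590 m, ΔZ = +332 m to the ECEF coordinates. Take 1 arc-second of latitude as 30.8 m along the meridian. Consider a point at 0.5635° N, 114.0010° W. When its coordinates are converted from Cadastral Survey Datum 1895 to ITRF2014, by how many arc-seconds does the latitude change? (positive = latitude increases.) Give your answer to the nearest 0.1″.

Δφ = 11.0″

sin φ = 0.009835, cos φ = 0.999952, sin λ = -0.913538, cos λ = -0.406753.
North component: ΔN = −sin φ cos λ·ΔX − sin φ sin λ·ΔY + cos φ·ΔZ = −(0.009835)(-0.406753)(554) − (0.009835)(-0.913538)(590) + (0.999952)(332) = 339.50 m.
1° of latitude spans 3600 × 30.80 = 110880 m, so Δφ = 339.50 / 110880 × 3600 = 11.023″.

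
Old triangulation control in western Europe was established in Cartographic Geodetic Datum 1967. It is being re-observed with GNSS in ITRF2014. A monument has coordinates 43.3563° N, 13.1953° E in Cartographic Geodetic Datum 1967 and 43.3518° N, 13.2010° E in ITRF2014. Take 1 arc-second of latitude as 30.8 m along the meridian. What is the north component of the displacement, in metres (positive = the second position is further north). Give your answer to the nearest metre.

Δφ = 43.3518° − 43.3563° = -0.0045°; Δλ = 13.2010° − 13.1953° = +0.0057°.
1° of latitude = 3600 × 30.80 = 110880 m.
ΔN = Δφ × 110880 = -499.0 m; ΔE = Δλ × 110880 × cos(43.3563°) = +0.0057 × 110880 × 0.727099 = 459.5 m.

ΔN = -499 m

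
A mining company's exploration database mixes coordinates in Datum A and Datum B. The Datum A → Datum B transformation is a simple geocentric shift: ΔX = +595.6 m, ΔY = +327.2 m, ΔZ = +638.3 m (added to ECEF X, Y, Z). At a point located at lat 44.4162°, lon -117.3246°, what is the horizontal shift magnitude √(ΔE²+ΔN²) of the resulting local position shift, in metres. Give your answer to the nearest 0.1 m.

The local east axis at (φ, λ) is (−sin λ, cos λ, 0), so ΔE = −sin(-117.3246°)·595.6 + cos(-117.3246°)·327.2 = 378.95 m.
The local north axis is (−sin φ cos λ, −sin φ sin λ, cos φ), giving ΔN = 191.342 + 203.445 + 455.922 = 850.71 m.
Horizontal magnitude = √(ΔE² + ΔN²) = √(378.95² + 850.71²) = 931.29 m.

931.3 m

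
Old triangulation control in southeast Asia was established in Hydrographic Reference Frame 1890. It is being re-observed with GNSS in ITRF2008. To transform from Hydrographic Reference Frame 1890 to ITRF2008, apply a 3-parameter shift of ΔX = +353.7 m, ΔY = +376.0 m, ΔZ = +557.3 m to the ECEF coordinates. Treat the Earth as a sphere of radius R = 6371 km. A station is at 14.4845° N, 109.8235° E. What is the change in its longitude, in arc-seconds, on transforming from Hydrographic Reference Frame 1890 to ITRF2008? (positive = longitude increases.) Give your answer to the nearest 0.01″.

sin φ = 0.250118, cos φ = 0.968215, sin λ = 0.940742, cos λ = -0.339124.
East component: ΔE = −sin λ·ΔX + cos λ·ΔY = −(0.940742)(353.7) + (-0.339124)(376.0) = -460.25 m.
1° of latitude spans πR/180 = 111195 m; at latitude φ, 1° of longitude spans that × cos φ = 107660.6 m, so Δλ = -460.25 / 107660.6 × 3600 = -15.390″.

Δλ = -15.39″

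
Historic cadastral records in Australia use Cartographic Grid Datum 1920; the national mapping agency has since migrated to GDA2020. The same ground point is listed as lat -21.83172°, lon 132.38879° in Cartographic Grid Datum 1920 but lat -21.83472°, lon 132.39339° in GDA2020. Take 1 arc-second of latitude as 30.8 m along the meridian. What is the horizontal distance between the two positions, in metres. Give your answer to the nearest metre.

Δφ = -21.83472° − -21.83172° = -0.00300°; Δλ = 132.39339° − 132.38879° = +0.00460°.
1° of latitude = 3600 × 30.80 = 110880 m.
ΔN = Δφ × 110880 = -332.6 m; ΔE = Δλ × 110880 × cos(-21.83172°) = +0.00460 × 110880 × 0.928280 = 473.5 m.
Distance = √(ΔE² + ΔN²) = √(473.5² + (-332.6)²) = 578.6 m.

579 m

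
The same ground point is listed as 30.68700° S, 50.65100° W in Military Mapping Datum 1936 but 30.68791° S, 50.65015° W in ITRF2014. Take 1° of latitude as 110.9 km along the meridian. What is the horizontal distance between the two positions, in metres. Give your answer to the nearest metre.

129 m

Δφ = -30.68791° − -30.68700° = -0.00091°; Δλ = -50.65015° − -50.65100° = +0.00085°.
ΔN = Δφ × 110900 = -100.9 m; ΔE = Δλ × 110900 × cos(-30.68700°) = +0.00085 × 110900 × 0.859968 = 81.1 m.
Distance = √(ΔE² + ΔN²) = √(81.1² + (-100.9)²) = 129.4 m.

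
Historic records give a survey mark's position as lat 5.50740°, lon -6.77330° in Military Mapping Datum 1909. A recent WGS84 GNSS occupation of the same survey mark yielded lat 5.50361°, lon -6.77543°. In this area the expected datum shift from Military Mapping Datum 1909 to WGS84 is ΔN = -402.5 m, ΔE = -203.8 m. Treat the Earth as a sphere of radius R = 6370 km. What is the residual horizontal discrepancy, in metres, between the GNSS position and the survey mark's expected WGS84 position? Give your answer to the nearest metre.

Observed coordinate differences: Δφ = -0.00379°, Δλ = -0.00213°.
Converting to metres (1° lat = 111177 m, cos φ = 0.995384): observed ΔN = -421.4 m, observed ΔE = -235.7 m.
Subtracting the expected shift leaves a residual of -421.4 − (-402.5) = -18.9 m north and -235.7 − (-203.8) = -31.9 m east.
Residual distance = √((-18.9)² + (-31.9)²) = 37.1 m.

37 m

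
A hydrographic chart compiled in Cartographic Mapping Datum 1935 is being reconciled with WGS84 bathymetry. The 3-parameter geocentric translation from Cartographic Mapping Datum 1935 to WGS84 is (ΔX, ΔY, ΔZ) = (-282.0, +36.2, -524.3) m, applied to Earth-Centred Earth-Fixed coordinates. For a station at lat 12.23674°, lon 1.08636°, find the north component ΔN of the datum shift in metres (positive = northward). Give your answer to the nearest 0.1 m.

ΔN = -452.8 m

The local north axis is (−sin φ cos λ, −sin φ sin λ, cos φ), giving ΔN = 59.760 − 0.145 − 512.388 = -452.77 m.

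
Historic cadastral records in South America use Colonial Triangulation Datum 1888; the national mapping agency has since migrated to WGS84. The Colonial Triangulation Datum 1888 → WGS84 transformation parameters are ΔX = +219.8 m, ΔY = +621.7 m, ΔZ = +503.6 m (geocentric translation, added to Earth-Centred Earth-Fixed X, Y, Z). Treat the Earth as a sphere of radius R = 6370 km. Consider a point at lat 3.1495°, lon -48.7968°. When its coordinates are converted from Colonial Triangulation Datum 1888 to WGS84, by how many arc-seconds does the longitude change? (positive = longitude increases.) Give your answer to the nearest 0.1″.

sin φ = 0.054941, cos φ = 0.998490, sin λ = -0.752378, cos λ = 0.658731.
East component: ΔE = −sin λ·ΔX + cos λ·ΔY = −(-0.752378)(219.8) + (0.658731)(621.7) = 574.91 m.
1° of latitude spans πR/180 = 111177 m; at latitude φ, 1° of longitude spans that × cos φ = 111009.5 m, so Δλ = 574.91 / 111009.5 × 3600 = 18.644″.

Δλ = 18.6″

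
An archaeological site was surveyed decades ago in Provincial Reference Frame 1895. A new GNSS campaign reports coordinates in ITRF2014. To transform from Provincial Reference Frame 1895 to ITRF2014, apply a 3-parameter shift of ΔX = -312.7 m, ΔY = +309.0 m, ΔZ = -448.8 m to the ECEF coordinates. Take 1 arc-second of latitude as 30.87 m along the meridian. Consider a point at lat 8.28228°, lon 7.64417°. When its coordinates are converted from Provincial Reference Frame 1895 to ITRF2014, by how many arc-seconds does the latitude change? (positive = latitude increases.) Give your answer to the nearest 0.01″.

sin φ = 0.144050, cos φ = 0.989570, sin λ = 0.133020, cos λ = 0.991113.
North component: ΔN = −sin φ cos λ·ΔX − sin φ sin λ·ΔY + cos φ·ΔZ = −(0.144050)(0.991113)(-312.7) − (0.144050)(0.133020)(309.0) + (0.989570)(-448.8) = -405.40 m.
1° of latitude spans 3600 × 30.87 = 111132 m, so Δφ = -405.40 / 111132 × 3600 = -13.132″.

Δφ = -13.13″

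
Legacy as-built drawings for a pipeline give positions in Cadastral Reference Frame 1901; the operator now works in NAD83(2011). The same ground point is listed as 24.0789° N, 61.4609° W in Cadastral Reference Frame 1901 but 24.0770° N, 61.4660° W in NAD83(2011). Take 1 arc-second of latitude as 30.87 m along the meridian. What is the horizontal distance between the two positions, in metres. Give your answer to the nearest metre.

559 m

Δφ = 24.0770° − 24.0789° = -0.0019°; Δλ = -61.4660° − -61.4609° = -0.0051°.
1° of latitude = 3600 × 30.87 = 111132 m.
ΔN = Δφ × 111132 = -211.2 m; ΔE = Δλ × 111132 × cos(24.0789°) = -0.0051 × 111132 × 0.912984 = -517.5 m.
Distance = √(ΔE² + ΔN²) = √((-517.5)² + (-211.2)²) = 558.9 m.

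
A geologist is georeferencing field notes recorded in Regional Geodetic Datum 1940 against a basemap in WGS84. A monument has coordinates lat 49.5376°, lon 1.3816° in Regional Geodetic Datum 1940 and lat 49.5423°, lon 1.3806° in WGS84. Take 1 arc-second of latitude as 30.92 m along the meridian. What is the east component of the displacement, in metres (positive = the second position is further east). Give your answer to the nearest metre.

Δφ = 49.5423° − 49.5376° = +0.0047°; Δλ = 1.3806° − 1.3816° = -0.0010°.
1° of latitude = 3600 × 30.92 = 111312 m.
ΔN = Δφ × 111312 = 523.2 m; ΔE = Δλ × 111312 × cos(49.5376°) = -0.0010 × 111312 × 0.648949 = -72.2 m.

ΔE = -72 m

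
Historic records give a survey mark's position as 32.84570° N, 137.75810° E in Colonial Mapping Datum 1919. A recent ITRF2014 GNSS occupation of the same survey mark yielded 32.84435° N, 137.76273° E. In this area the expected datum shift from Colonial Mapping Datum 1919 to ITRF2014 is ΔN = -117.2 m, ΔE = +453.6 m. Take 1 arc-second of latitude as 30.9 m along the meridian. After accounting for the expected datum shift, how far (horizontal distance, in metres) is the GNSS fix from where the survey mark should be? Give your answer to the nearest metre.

Observed coordinate differences: Δφ = -0.00135°, Δλ = +0.00463°.
Converting to metres (1° lat = 111240 m, cos φ = 0.840134): observed ΔN = -150.2 m, observed ΔE = 432.7 m.
Subtracting the expected shift leaves a residual of -150.2 − (-117.2) = -33.0 m north and 432.7 − (453.6) = -20.9 m east.
Residual distance = √((-33.0)² + (-20.9)²) = 39.0 m.

39 m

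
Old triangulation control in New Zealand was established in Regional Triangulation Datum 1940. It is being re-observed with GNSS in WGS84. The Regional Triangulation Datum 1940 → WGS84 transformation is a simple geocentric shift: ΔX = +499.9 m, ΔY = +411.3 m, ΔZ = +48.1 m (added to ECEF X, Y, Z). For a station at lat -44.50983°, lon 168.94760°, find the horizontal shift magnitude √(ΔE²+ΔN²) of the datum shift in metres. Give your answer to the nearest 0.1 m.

At φ = -44.50983°, λ = 168.94760°: sin φ = -0.701032, cos φ = 0.713130, sin λ = 0.191707, cos λ = -0.981452.
ΔE = −sin λ·ΔX + cos λ·ΔY = −(0.191707)·(499.9) + (-0.981452)·(411.3) = -499.51 m.
ΔN = −sin φ cos λ·ΔX − sin φ sin λ·ΔY + cos φ·ΔZ = −(-0.701032)(-0.981452)(499.9) − (-0.701032)(0.191707)(411.3) + (0.713130)(48.1) = -254.37 m.
Horizontal magnitude = √(ΔE² + ΔN²) = √((-499.51)² + (-254.37)²) = 560.54 m.

560.5 m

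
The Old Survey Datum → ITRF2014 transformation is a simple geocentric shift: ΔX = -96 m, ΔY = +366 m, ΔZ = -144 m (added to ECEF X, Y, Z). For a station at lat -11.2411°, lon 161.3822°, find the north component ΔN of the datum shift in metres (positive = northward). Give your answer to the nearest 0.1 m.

ΔN = -100.7 m

At φ = -11.2411°, λ = 161.3822°: sin φ = -0.194938, cos φ = 0.980816, sin λ = 0.319254, cos λ = -0.947669.
ΔN = −sin φ cos λ·ΔX − sin φ sin λ·ΔY + cos φ·ΔZ = −(-0.194938)(-0.947669)(-96) − (-0.194938)(0.319254)(366) + (0.980816)(-144) = -100.72 m.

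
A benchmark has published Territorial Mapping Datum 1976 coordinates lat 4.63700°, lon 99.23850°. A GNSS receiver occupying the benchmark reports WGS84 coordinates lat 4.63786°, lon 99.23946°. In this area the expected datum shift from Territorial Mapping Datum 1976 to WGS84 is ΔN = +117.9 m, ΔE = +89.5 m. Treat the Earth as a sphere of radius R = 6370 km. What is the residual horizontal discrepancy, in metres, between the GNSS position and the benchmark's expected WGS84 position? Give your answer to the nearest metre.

28 m

Observed coordinate differences: Δφ = +0.00086°, Δλ = +0.00096°.
Converting to metres (1° lat = 111177 m, cos φ = 0.996727): observed ΔN = 95.6 m, observed ΔE = 106.4 m.
Subtracting the expected shift leaves a residual of 95.6 − (117.9) = -22.3 m north and 106.4 − (89.5) = 16.9 m east.
Residual distance = √((-22.3)² + 16.9²) = 28.0 m.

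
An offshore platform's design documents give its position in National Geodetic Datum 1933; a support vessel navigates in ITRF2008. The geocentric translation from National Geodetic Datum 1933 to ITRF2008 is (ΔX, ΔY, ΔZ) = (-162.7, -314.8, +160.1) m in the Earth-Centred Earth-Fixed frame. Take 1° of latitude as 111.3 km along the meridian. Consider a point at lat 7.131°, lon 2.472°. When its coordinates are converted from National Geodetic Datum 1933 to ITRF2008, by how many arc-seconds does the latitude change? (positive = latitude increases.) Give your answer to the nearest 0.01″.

sin φ = 0.124138, cos φ = 0.992265, sin λ = 0.043131, cos λ = 0.999069.
North component: ΔN = −sin φ cos λ·ΔX − sin φ sin λ·ΔY + cos φ·ΔZ = −(0.124138)(0.999069)(-162.7) − (0.124138)(0.043131)(-314.8) + (0.992265)(160.1) = 180.73 m.
1° of latitude spans 111300 m, so Δφ = 180.73 / 111300 × 3600 = 5.846″.

Δφ = 5.85″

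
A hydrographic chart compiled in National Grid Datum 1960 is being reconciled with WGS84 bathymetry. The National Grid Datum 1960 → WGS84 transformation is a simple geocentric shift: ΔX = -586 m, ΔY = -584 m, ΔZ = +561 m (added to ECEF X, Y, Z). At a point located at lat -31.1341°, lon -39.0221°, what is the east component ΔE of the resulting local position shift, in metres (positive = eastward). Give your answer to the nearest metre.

At φ = -31.1341°, λ = -39.0221°: sin φ = -0.517043, cos φ = 0.855960, sin λ = -0.629620, cos λ = 0.776903.
ΔE = −sin λ·ΔX + cos λ·ΔY = −(-0.629620)·(-586) + (0.776903)·(-584) = -822.67 m.

ΔE = -823 m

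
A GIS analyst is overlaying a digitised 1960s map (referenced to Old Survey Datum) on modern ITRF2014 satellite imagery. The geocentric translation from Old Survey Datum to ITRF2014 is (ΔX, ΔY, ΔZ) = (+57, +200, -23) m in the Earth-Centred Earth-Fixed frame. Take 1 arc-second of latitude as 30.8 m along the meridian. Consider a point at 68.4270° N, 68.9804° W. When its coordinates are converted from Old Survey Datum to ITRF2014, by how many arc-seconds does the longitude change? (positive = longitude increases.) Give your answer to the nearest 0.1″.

sin φ = 0.929950, cos φ = 0.367686, sin λ = -0.933458, cos λ = 0.358687.
East component: ΔE = −sin λ·ΔX + cos λ·ΔY = −(-0.933458)(57) + (0.358687)(200) = 124.94 m.
1° of latitude spans 3600 × 30.80 = 110880 m; at latitude φ, 1° of longitude spans that × cos φ = 40769.1 m, so Δλ = 124.94 / 40769.1 × 3600 = 11.033″.

Δλ = 11.0″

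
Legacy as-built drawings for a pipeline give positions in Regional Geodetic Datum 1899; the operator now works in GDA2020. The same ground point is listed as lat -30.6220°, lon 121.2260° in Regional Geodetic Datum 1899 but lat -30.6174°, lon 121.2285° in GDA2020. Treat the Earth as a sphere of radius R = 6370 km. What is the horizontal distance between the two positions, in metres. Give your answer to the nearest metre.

565 m

Δφ = -30.6174° − -30.6220° = +0.0046°; Δλ = 121.2285° − 121.2260° = +0.0025°.
1° along a meridian = πR/180 = 111177 m.
ΔN = Δφ × 111177 = 511.4 m; ΔE = Δλ × 111177 × cos(-30.6220°) = +0.0025 × 111177 × 0.860547 = 239.2 m.
Distance = √(ΔE² + ΔN²) = √(239.2² + 511.4²) = 564.6 m.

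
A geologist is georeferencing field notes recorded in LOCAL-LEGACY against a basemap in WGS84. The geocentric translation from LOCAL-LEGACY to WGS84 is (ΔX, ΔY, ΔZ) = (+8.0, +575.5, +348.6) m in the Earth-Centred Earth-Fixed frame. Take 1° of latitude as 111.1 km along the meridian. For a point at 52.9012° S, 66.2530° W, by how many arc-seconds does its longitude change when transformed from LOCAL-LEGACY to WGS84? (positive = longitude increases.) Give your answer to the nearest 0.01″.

Δλ = 12.84″

sin φ = -0.797597, cos φ = 0.603191, sin λ = -0.915333, cos λ = 0.402699.
East component: ΔE = −sin λ·ΔX + cos λ·ΔY = −(-0.915333)(8.0) + (0.402699)(575.5) = 239.08 m.
1° of latitude spans 111100 m; at latitude φ, 1° of longitude spans that × cos φ = 67014.6 m, so Δλ = 239.08 / 67014.6 × 3600 = 12.843″.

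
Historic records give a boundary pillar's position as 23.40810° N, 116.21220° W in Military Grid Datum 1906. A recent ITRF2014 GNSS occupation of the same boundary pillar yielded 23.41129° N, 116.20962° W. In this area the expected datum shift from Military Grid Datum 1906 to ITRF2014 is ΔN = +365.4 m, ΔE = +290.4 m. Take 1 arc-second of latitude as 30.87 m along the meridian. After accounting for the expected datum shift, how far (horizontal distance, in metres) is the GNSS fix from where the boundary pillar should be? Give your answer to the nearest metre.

29 m

Observed coordinate differences: Δφ = +0.00319°, Δλ = +0.00258°.
Converting to metres (1° lat = 111132 m, cos φ = 0.917698): observed ΔN = 354.5 m, observed ΔE = 263.1 m.
Subtracting the expected shift leaves a residual of 354.5 − (365.4) = -10.9 m north and 263.1 − (290.4) = -27.3 m east.
Residual distance = √((-10.9)² + (-27.3)²) = 29.4 m.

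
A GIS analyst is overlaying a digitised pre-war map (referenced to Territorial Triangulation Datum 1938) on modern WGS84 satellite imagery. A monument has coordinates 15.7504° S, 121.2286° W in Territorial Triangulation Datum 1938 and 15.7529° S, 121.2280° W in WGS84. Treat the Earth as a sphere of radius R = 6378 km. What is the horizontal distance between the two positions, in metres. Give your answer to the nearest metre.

286 m

Δφ = -15.7529° − -15.7504° = -0.0025°; Δλ = -121.2280° − -121.2286° = +0.0006°.
1° along a meridian = πR/180 = 111317 m.
ΔN = Δφ × 111317 = -278.3 m; ΔE = Δλ × 111317 × cos(-15.7504°) = +0.0006 × 111317 × 0.962453 = 64.3 m.
Distance = √(ΔE² + ΔN²) = √(64.3² + (-278.3)²) = 285.6 m.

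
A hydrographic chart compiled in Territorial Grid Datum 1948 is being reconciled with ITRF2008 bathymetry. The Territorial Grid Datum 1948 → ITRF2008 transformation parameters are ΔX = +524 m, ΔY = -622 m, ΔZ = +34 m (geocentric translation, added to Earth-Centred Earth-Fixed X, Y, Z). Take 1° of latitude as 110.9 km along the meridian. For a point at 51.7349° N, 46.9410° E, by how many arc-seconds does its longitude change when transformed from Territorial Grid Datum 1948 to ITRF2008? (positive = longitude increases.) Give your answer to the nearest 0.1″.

Δλ = -42.3″

sin φ = 0.785154, cos φ = 0.619301, sin λ = 0.730651, cos λ = 0.682751.
East component: ΔE = −sin λ·ΔX + cos λ·ΔY = −(0.730651)(524) + (0.682751)(-622) = -807.53 m.
1° of latitude spans 110900 m; at latitude φ, 1° of longitude spans that × cos φ = 68680.5 m, so Δλ = -807.53 / 68680.5 × 3600 = -42.328″.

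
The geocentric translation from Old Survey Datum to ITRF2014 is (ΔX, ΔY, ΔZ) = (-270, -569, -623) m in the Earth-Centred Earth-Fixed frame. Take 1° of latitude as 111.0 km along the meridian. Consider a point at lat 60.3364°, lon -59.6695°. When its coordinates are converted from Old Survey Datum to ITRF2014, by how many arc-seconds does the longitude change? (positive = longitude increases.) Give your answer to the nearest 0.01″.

Δλ = -34.10″

sin φ = 0.868946, cos φ = 0.494907, sin λ = -0.863127, cos λ = 0.504987.
East component: ΔE = −sin λ·ΔX + cos λ·ΔY = −(-0.863127)(-270) + (0.504987)(-569) = -520.38 m.
1° of latitude spans 111000 m; at latitude φ, 1° of longitude spans that × cos φ = 54934.6 m, so Δλ = -520.38 / 54934.6 × 3600 = -34.102″.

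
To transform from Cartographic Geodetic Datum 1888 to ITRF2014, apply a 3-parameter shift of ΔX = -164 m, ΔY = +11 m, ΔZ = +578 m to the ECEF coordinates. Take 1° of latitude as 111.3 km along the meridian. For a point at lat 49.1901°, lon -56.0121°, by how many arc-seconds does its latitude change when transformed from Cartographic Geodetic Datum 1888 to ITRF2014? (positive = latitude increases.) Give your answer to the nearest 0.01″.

Δφ = 14.69″

sin φ = 0.756882, cos φ = 0.653551, sin λ = -0.829156, cos λ = 0.559018.
North component: ΔN = −sin φ cos λ·ΔX − sin φ sin λ·ΔY + cos φ·ΔZ = −(0.756882)(0.559018)(-164) − (0.756882)(-0.829156)(11) + (0.653551)(578) = 454.05 m.
1° of latitude spans 111300 m, so Δφ = 454.05 / 111300 × 3600 = 14.686″.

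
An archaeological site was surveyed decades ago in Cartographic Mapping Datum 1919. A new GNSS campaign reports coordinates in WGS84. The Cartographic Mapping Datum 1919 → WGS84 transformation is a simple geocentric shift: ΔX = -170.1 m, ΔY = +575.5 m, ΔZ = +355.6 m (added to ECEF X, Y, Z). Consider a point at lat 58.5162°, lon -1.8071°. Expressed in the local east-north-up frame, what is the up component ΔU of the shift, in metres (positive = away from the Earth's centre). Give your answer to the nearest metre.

ΔU = 205 m

At φ = 58.5162°, λ = -1.8071°: sin φ = 0.852788, cos φ = 0.522257, sin λ = -0.031535, cos λ = 0.999503.
ΔU = cos φ cos λ·ΔX + cos φ sin λ·ΔY + sin φ·ΔZ = (0.522257)(0.999503)(-170.1) + (0.522257)(-0.031535)(575.5) + (0.852788)(355.6) = 204.98 m.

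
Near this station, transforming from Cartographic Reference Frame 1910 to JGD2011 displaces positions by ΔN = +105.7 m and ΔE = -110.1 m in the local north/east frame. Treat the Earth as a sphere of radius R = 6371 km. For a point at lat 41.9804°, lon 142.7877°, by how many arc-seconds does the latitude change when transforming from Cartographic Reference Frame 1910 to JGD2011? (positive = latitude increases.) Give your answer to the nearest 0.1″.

On a sphere of radius R, 1 rad of latitude = R, so Δφ = ΔN / R = 105.7 / 6371000 = 1.6591e-05 rad = 3.422″.

Δφ = 3.4″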